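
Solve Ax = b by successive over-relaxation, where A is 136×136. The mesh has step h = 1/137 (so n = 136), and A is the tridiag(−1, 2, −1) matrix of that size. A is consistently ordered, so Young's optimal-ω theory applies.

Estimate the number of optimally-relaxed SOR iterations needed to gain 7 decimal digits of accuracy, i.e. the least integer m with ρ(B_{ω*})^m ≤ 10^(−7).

½·tridiag(1,0,1) at n=136: λ_k = cos(kπ/137); max |λ| at k=1 ⇒ ρ_J = cos(π/137) ≈ 0.9997371.
√(1−ρ_J²) = |sin(π/137)| = 0.0229293
ω* = 2/(1 + 0.0229293) = 2/1.0229293 = 1.9551693.
ρ(B_{ω*}) = ω*−1 = 0.9551693
7·ln10 = 16.1181; −ln(0.9551693) = 0.0458667; m = ⌈16.1181/0.0458667⌉ = ⌈351.412⌉ = 352.

m = 352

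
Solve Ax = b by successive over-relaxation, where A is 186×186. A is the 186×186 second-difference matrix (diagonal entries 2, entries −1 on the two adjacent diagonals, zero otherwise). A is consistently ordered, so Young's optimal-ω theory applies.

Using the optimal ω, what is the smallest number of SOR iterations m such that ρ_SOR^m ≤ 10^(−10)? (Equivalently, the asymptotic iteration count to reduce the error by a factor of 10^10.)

ρ_J = max_k |cos(kπ/187)| = cos(π/187) = 0.9998589
√(1−ρ_J²) = |sin(π/187)| = 0.0167992
Then 2/(1+√(1−ρ_J²)) = 2/(1+0.0167992); ω* = 2/1.0167992 = 1.9669567.
At ω = 1.9669567 every |λ(B_ω)| = ω−1, so ρ_SOR = 0.9669567.
(0.9669567)^m ≤ 10^{−10}  ⇒  m·ln(0.9669567) ≤ −10·ln10  ⇒  m ≥ 685.262  ⇒  m = 686

m = 686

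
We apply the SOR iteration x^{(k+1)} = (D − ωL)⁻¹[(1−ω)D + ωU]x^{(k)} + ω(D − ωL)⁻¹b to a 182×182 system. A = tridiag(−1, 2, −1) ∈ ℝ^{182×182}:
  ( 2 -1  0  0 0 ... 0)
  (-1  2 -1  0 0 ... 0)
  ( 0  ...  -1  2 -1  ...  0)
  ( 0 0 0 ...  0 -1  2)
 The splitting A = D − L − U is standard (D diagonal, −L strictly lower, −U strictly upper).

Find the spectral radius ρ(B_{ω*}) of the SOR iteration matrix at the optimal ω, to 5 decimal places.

ρ_SOR = 0.96625

With n=182, ρ(Jacobi) = cos(π/183) = 0.99985.
1 − cos²(π/183) = sin²(π/183) ⇒ √(1−ρ_J²) = sin(π/183) = 0.017166.
Then 2/(1+√(1−ρ_J²)) = 2/(1+0.017166); ω* = 2/1.017166 = 1.96625.
At ω = 1.96625 every |λ(B_ω)| = ω−1, so ρ_SOR = 0.96625.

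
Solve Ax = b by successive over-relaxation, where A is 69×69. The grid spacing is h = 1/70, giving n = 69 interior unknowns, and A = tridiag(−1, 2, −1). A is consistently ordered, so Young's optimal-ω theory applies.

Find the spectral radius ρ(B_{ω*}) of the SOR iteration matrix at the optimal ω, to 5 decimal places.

ρ_SOR = 0.91412

ρ_J = max_k |cos(kπ/70)| = cos(π/70) = 0.99899
root = sin(π/70) = 0.044865  (since 1−cos² = sin²).
Young: ω* = 2/(1+√(1−ρ_J²)) = 2/(1+0.044865) = 2/1.044865 = 1.91412.
[ρ_SOR] ω* − 1 = 0.91412.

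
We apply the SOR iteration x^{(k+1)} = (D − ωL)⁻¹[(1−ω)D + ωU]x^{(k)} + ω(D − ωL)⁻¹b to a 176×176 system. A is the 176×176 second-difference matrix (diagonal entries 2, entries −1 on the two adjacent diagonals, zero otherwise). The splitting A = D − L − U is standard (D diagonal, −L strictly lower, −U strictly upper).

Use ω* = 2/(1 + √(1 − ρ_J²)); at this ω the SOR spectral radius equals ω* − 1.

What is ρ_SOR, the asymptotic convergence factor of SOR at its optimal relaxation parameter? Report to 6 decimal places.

B_J for the 176×176 system has eigenvalues cos(kπ/177); ρ_J = cos(π/177) = 0.999842.
root = sin(π/177) = 0.0177482  (since 1−cos² = sin²).
ω* = 2/(1 + 0.0177482) = 2/1.0177482 = 1.965123.
Hence ρ(B_{ω*}) = 1.965123 − 1 = 0.965123.

ρ_SOR = 0.965123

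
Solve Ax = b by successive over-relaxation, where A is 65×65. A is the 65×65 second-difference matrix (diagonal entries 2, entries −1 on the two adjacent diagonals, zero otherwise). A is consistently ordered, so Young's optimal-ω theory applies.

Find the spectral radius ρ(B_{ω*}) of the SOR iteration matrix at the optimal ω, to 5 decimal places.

ρ_SOR = 0.90916

½·tridiag(1,0,1) at n=65: λ_k = cos(kπ/66); max |λ| at k=1 ⇒ ρ_J = cos(π/66) ≈ 0.99887.
1 − cos²(π/66) = sin²(π/66) ⇒ √(1−ρ_J²) = sin(π/66) = 0.047582.
ω* = 2 / (1 + 0.047582) = 2 / 1.047582 ≈ 1.90916.
At ω = 1.90916 every |λ(B_ω)| = ω−1, so ρ_SOR = 0.90916.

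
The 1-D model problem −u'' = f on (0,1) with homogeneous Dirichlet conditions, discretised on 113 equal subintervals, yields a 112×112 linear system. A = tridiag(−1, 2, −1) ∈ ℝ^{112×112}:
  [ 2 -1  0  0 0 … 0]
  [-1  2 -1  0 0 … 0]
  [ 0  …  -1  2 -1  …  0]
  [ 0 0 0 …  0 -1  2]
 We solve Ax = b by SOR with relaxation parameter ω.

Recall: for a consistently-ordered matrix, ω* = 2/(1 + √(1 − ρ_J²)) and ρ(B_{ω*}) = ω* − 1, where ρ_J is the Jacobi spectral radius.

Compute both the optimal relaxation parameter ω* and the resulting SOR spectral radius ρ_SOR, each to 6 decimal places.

B_J for the 112×112 system has eigenvalues cos(kπ/113); ρ_J = cos(π/113) = 0.999614.
root = sin(π/113) = 0.0277981  (since 1−cos² = sin²).
ω* = 2/(1+0.0277981) = 1.945907
ρ_SOR = ω* − 1 = 1.945907 − 1 = 0.945907.

ω* = 1.945907, ρ_SOR = 0.945907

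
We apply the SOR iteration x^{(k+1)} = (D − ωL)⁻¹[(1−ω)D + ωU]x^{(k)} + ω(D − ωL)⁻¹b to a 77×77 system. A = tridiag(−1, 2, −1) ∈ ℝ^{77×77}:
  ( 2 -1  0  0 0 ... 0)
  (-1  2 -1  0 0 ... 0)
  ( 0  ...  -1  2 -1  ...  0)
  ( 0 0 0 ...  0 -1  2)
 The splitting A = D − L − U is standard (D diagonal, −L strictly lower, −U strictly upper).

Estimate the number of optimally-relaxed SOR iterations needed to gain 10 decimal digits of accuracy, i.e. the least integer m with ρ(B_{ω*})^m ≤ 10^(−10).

ρ_J = max_k |cos(kπ/78)| = cos(π/78) = 0.9991890
√(1−ρ_J²) simplifies to sin(π/78) = 0.0402659.
Then 2/(1+√(1−ρ_J²)) = 2/(1+0.0402659); ω* = 2/1.0402659 = 1.9225854.
At ω = 1.9225854 every |λ(B_ω)| = ω−1, so ρ_SOR = 0.9225854.
For 10 digits: m = 10·ln10 / (−ln 0.9225854) = 23.0259/0.0805753 = 285.769; round up → m = 286.

m = 286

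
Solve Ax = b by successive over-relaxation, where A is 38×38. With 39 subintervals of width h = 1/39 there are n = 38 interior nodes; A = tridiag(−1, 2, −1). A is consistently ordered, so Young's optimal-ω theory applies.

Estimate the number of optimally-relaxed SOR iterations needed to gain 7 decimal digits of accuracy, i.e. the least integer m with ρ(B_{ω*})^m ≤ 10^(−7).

m = 100

n=38: λ(B_J) = 1 − λ(A)/2 = cos(kπ/39); k=1 gives ρ_J = 0.9967573.
√(1 − cos²(π/39)) = sin(π/39) ≈ 0.0804666.
ω* = 2 / (1 + 0.0804666) = 2 / 1.0804666 ≈ 1.8510521.
[ρ_SOR] ω* − 1 = 0.8510521.
ρ_SOR^m ≤ 10^(−7) ⇔ m ≥ 7·ln10/(−ln 0.8510521) = 16.1181/0.161282 = 99.937; m = ⌈99.937⌉ = 100.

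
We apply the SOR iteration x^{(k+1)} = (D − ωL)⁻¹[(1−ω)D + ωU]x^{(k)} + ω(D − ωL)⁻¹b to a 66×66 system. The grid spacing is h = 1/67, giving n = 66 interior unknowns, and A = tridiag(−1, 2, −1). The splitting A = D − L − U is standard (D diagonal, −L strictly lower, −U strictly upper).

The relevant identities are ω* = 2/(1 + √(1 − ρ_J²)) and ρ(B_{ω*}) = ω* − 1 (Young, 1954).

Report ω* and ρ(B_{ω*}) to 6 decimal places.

B_J for the 66×66 system has eigenvalues cos(kπ/67); ρ_J = cos(π/67) = 0.998901.
1 − cos²(π/67) = sin²(π/67) ⇒ √(1−ρ_J²) = sin(π/67) = 0.0468723.
ω* = 2/(1 + 0.0468723) = 2/1.0468723 = 1.910453.
ρ(B_{ω*}) = ω*−1 = 0.910453

ω* = 1.910453, ρ_SOR = 0.910453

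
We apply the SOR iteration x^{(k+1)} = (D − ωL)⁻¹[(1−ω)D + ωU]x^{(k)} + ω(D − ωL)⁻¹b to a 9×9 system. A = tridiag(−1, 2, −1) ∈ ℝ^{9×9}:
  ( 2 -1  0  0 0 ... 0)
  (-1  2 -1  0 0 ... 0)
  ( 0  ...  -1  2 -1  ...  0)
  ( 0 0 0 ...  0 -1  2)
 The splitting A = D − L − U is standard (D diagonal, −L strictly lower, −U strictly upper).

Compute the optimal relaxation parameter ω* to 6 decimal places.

ρ_J = max_k |cos(kπ/10)| = cos(π/10) = 0.951057
√(1−ρ_J²) = |sin(π/10)| = 0.3090170
So ω* = 2/1.3090170 = 1.527864 (Young).
and ρ(B_{ω*}) = 1.527864 − 1 = 0.527864.

ω* = 1.527864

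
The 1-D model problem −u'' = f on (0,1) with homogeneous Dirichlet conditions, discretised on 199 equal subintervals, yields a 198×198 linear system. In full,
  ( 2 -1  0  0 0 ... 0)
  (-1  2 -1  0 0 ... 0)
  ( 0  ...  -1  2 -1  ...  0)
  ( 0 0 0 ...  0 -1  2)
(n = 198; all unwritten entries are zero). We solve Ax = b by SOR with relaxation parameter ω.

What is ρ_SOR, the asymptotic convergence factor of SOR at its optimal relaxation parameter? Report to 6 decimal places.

ρ_SOR = 0.968918

ρ_J = max_k |cos(kπ/199)| = cos(π/199) = 0.999875
1 − cos²(π/199) = sin²(π/199) ⇒ √(1−ρ_J²) = sin(π/199) = 0.0157862.
ω* = 2/(1 + 0.0157862) = 2/1.0157862 = 1.968918.
ρ_SOR = ω* − 1 ≈ 0.968918.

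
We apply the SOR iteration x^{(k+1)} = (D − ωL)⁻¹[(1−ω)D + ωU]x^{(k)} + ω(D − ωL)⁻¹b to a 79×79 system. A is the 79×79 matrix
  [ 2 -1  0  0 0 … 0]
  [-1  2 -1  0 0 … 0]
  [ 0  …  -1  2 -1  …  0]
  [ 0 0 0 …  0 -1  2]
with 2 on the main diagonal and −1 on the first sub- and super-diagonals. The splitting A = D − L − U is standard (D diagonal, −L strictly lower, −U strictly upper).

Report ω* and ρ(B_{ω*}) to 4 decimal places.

n=79: λ(B_J) = 1 − λ(A)/2 = cos(kπ/80); k=1 gives ρ_J = 0.9992.
√(1−ρ_J²) simplifies to sin(π/80) = 0.03926.
ω* = 2 / (1 + 0.03926) = 2 / 1.03926 ≈ 1.9244.
and ρ(B_{ω*}) = 1.9244 − 1 = 0.9244.

ω* = 1.9244, ρ_SOR = 0.9244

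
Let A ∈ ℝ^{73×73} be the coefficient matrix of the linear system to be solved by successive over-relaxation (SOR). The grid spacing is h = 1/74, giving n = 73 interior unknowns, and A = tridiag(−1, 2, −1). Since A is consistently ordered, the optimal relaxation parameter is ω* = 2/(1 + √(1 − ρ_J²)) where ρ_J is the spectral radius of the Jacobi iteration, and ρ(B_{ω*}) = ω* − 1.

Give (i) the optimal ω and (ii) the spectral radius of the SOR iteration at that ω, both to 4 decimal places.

B_J for the 73×73 system has eigenvalues cos(kπ/74); ρ_J = cos(π/74) = 0.9991.
√(1 − cos²(π/74)) = sin(π/74) ≈ 0.04244.
ω* = 2/(1+0.04244) = 1.9186
ρ(B_{ω*}) = ω*−1 = 0.9186

ω* = 1.9186, ρ_SOR = 0.9186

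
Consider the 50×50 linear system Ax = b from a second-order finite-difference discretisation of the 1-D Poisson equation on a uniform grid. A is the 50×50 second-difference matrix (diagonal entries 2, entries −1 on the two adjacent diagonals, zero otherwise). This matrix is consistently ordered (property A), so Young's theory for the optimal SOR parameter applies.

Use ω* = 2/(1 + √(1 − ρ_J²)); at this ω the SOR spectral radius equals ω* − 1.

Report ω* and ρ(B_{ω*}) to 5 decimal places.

ω* = 1.88402, ρ_SOR = 0.88402

ρ_J = max_k |cos(kπ/51)| = cos(π/51) = 0.99810
1 − cos²(π/51) = sin²(π/51) ⇒ √(1−ρ_J²) = sin(π/51) = 0.061561.
ω* = 2/(1 + 0.061561) = 2/1.061561 = 1.88402.
ρ_SOR = ω* − 1 ≈ 0.88402.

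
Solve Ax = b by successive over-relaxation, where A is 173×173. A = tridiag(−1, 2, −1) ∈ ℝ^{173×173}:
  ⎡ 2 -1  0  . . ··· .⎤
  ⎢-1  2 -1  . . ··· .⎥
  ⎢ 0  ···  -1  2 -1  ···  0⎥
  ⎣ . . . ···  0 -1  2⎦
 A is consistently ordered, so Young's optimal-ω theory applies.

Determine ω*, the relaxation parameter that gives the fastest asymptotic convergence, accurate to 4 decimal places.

B_J for the 173×173 system has eigenvalues cos(kπ/174); ρ_J = cos(π/174) = 0.9998.
√(1 − cos²(π/174)) = sin(π/174) ≈ 0.01805.
ω* = 2/(1 + 0.01805) = 2/1.01805 = 1.9645.
ρ(B_{ω*}) = ω*−1 = 0.9645

ω* = 1.9645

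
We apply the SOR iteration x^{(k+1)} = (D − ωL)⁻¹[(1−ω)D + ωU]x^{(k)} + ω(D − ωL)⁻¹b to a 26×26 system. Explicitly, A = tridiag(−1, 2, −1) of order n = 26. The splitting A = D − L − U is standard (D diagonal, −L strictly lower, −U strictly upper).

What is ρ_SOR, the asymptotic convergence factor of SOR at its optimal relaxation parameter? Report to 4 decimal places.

ρ_SOR = 0.7920

n=26: λ(B_J) = 1 − λ(A)/2 = cos(kπ/27); k=1 gives ρ_J = 0.9932.
√(1 − cos²(π/27)) = sin(π/27) ≈ 0.11609.
[ω*] 2 ÷ (1 + 0.11609) = 2 ÷ 1.11609 = 1.7920.
ρ(B_{ω*}) = ω*−1 = 0.7920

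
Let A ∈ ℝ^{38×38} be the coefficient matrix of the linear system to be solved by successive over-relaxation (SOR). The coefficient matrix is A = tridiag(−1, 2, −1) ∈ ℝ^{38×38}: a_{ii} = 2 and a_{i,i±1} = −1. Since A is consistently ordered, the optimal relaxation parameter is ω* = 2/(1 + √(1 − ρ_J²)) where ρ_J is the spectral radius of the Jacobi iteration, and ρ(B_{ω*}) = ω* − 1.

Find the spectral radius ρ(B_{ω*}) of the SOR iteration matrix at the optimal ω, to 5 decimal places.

½·tridiag(1,0,1) at n=38: λ_k = cos(kπ/39); max |λ| at k=1 ⇒ ρ_J = cos(π/39) ≈ 0.99676.
1 − cos²(π/39) = sin²(π/39) ⇒ √(1−ρ_J²) = sin(π/39) = 0.080467.
ω* = 2/(1 + 0.080467) = 2/1.080467 = 1.85105.
Hence ρ(B_{ω*}) = 1.85105 − 1 = 0.85105.

ρ_SOR = 0.85105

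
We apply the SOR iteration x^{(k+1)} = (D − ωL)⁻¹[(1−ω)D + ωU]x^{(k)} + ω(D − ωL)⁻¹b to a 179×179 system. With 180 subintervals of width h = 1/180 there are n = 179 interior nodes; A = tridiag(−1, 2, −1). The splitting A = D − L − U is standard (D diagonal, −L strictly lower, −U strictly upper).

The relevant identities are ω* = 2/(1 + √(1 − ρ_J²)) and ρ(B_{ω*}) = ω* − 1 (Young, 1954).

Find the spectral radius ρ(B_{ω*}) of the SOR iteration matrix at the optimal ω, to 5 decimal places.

B_J for the 179×179 system has eigenvalues cos(kπ/180); ρ_J = cos(π/180) = 0.99985.
√(1 − cos²(π/180)) = sin(π/180) ≈ 0.017452.
Young: ω* = 2/(1+√(1−ρ_J²)) = 2/(1+0.017452) = 2/1.017452 = 1.96569.
[ρ_SOR] ω* − 1 = 0.96569.

ρ_SOR = 0.96569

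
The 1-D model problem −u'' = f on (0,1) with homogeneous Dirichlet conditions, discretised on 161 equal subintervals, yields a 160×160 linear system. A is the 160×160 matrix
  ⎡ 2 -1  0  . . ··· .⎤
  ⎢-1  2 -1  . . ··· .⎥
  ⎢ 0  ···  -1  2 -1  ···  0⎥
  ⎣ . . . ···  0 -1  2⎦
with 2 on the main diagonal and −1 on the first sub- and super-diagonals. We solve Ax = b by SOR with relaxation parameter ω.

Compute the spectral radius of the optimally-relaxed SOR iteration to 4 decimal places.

With n=160, ρ(Jacobi) = cos(π/161) = 0.9998.
1 − cos²(π/161) = sin²(π/161) ⇒ √(1−ρ_J²) = sin(π/161) = 0.01951.
So ω* = 2/1.01951 = 1.9617 (Young).
and ρ(B_{ω*}) = 1.9617 − 1 = 0.9617.

ρ_SOR = 0.9617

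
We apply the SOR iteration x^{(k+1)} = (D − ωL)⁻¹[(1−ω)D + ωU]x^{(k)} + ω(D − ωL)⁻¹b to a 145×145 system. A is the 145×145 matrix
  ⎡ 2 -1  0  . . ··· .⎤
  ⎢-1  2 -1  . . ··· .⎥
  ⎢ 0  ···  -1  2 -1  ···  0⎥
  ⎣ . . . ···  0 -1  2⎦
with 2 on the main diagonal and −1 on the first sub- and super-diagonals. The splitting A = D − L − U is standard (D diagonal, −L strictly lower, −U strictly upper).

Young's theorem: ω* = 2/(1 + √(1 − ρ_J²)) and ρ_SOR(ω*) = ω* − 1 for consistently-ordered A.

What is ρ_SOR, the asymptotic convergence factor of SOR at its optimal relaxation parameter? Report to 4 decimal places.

½·tridiag(1,0,1) at n=145: λ_k = cos(kπ/146); max |λ| at k=1 ⇒ ρ_J = cos(π/146) ≈ 0.9998.
√(1−ρ_J²) simplifies to sin(π/146) = 0.02152.
So ω* = 2/1.02152 = 1.9579 (Young).
Hence ρ(B_{ω*}) = 1.9579 − 1 = 0.9579.

ρ_SOR = 0.9579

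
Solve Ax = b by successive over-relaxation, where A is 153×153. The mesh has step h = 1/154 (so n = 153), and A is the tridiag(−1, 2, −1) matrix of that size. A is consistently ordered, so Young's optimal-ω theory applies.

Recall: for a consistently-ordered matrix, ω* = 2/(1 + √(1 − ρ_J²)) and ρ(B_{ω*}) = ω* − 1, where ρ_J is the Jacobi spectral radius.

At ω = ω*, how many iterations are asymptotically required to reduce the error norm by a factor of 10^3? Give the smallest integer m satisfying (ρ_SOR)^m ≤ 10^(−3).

B_J for the 153×153 system has eigenvalues cos(kπ/154); ρ_J = cos(π/154) = 0.9997919.
√(1 − cos²(π/154)) = sin(π/154) ≈ 0.0203985.
Then 2/(1+√(1−ρ_J²)) = 2/(1+0.0203985); ω* = 2/1.0203985 = 1.9600186.
ρ_SOR = ω* − 1 = 1.9600186 − 1 = 0.9600186.
ρ_SOR^m ≤ 10^(−3) ⇔ m ≥ 3·ln10/(−ln 0.9600186) = 6.90776/0.0408026 = 169.297; m = ⌈169.297⌉ = 170.

m = 170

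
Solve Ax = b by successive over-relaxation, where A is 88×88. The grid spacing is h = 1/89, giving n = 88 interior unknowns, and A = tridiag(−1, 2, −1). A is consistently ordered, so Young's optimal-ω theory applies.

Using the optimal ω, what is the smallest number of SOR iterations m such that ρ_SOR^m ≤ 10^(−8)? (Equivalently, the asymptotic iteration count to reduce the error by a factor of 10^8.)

m = 261

B_J for the 88×88 system has eigenvalues cos(kπ/89); ρ_J = cos(π/89) = 0.9993771.
1 − cos²(π/89) = sin²(π/89) ⇒ √(1−ρ_J²) = sin(π/89) = 0.0352915.
[ω*] 2 ÷ (1 + 0.0352915) = 2 ÷ 1.0352915 = 1.9318231.
ρ_SOR = ω* − 1 = 1.9318231 − 1 = 0.9318231.
m ≥ 8·ln10 / (−ln 0.9318231) = 260.871; smallest integer m = 261.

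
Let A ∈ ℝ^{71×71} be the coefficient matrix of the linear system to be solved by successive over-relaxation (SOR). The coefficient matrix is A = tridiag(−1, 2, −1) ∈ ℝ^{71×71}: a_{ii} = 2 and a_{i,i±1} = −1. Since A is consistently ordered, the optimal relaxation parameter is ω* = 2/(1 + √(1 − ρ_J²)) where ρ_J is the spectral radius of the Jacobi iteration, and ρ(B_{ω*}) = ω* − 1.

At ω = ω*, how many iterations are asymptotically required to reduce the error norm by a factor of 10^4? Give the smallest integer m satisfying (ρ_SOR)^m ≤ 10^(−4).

m = 106

n=71: λ(B_J) = 1 − λ(A)/2 = cos(kπ/72); k=1 gives ρ_J = 0.9990482.
√(1 − cos²(π/72)) = sin(π/72) ≈ 0.0436194.
Young: ω* = 2/(1+√(1−ρ_J²)) = 2/(1+0.0436194) = 2/1.0436194 = 1.9164075.
ρ_SOR = ω* − 1 ≈ 0.9164075.
m ≥ 4·ln10 / (−ln 0.9164075) = 105.509; smallest integer m = 106.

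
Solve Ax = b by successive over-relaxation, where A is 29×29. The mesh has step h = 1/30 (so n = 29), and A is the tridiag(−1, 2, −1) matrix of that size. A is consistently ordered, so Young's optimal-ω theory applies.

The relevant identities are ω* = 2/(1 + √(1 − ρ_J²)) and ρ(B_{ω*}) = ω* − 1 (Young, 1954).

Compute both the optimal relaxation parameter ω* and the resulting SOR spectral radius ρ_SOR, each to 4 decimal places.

B_J for the 29×29 system has eigenvalues cos(kπ/30); ρ_J = cos(π/30) = 0.9945.
√(1 − cos²(π/30)) = sin(π/30) ≈ 0.10453.
[ω*] 2 ÷ (1 + 0.10453) = 2 ÷ 1.10453 = 1.8107.
At ω = 1.8107 every |λ(B_ω)| = ω−1, so ρ_SOR = 0.8107.

ω* = 1.8107, ρ_SOR = 0.8107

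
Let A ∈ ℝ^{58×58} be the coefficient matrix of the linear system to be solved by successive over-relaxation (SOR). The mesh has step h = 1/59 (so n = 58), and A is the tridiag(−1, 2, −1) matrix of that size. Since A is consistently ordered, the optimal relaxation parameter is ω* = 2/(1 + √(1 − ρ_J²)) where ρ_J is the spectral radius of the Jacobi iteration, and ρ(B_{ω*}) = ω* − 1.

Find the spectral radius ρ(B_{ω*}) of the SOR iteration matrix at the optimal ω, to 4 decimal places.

ρ_SOR = 0.8989

spectrum of D⁻¹(L+U) = {cos(kπ/59) : 1≤k≤58}; ρ_J = cos(π/59) = 0.9986.
√(1 − cos²(π/59)) = sin(π/59) ≈ 0.05322.
Then 2/(1+√(1−ρ_J²)) = 2/(1+0.05322); ω* = 2/1.05322 = 1.8989.
At ω = 1.8989 every |λ(B_ω)| = ω−1, so ρ_SOR = 0.8989.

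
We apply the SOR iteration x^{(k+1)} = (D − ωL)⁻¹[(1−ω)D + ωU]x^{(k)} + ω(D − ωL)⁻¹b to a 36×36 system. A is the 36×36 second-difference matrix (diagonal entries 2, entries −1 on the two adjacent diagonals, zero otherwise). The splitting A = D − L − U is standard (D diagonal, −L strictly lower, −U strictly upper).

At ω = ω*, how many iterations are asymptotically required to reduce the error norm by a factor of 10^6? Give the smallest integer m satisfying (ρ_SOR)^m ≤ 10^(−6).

spectrum of D⁻¹(L+U) = {cos(kπ/37) : 1≤k≤36}; ρ_J = cos(π/37) = 0.9963975.
√(1−ρ_J²) = |sin(π/37)| = 0.0848059
ω* = 2 / (1 + 0.0848059) = 2 / 1.0848059 ≈ 1.8436478.
At ω = 1.8436478 every |λ(B_ω)| = ω−1, so ρ_SOR = 0.8436478.
(0.8436478)^m ≤ 10^{−6}  ⇒  m·ln(0.8436478) ≤ −6·ln10  ⇒  m ≥ 81.258  ⇒  m = 82

m = 82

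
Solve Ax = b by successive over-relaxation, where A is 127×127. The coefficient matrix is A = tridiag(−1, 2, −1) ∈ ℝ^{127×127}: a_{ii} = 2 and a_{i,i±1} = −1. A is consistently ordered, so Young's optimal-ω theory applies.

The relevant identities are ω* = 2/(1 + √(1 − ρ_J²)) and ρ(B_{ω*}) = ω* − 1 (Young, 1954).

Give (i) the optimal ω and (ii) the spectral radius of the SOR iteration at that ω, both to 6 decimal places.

ω* = 1.952093, ρ_SOR = 0.952093

B_J for the 127×127 system has eigenvalues cos(kπ/128); ρ_J = cos(π/128) = 0.999699.
√(1 − cos²(π/128)) = sin(π/128) ≈ 0.0245412.
Young: ω* = 2/(1+√(1−ρ_J²)) = 2/(1+0.0245412) = 2/1.0245412 = 1.952093.
At ω = 1.952093 every |λ(B_ω)| = ω−1, so ρ_SOR = 0.952093.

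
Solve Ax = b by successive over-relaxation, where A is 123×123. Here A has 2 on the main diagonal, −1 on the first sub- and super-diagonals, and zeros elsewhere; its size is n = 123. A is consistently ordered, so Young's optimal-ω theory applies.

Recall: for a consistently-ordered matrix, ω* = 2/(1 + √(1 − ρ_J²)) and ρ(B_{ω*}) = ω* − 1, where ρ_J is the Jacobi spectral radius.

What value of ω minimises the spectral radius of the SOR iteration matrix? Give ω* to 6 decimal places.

ω* = 1.950586

½·tridiag(1,0,1) at n=123: λ_k = cos(kπ/124); max |λ| at k=1 ⇒ ρ_J = cos(π/124) ≈ 0.999679.
√(1 − cos²(π/124)) = sin(π/124) ≈ 0.0253327.
Young: ω* = 2/(1+√(1−ρ_J²)) = 2/(1+0.0253327) = 2/1.0253327 = 1.950586.
and ρ(B_{ω*}) = 1.950586 − 1 = 0.950586.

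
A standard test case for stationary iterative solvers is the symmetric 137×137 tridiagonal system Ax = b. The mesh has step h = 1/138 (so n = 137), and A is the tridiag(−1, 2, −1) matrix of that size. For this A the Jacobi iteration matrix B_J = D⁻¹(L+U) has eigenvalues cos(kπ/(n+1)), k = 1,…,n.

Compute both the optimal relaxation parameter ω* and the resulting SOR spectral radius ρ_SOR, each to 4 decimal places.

[ρ_J] n=137: ρ(B_J) = cos(π/(n+1)) = cos(π/138) = 0.9997.
√(1−ρ_J²) = |sin(π/138)| = 0.02276
[ω*] 2 ÷ (1 + 0.02276) = 2 ÷ 1.02276 = 1.9555.
ρ(B_{ω*}) = ω*−1 = 0.9555

ω* = 1.9555, ρ_SOR = 0.9555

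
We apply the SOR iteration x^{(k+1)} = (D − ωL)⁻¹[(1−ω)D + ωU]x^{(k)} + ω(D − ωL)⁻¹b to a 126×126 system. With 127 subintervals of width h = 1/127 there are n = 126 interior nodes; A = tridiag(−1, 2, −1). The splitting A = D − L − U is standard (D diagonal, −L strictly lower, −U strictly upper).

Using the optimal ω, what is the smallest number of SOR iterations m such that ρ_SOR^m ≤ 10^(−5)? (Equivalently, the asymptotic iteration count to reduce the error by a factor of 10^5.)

With n=126, ρ(Jacobi) = cos(π/127) = 0.9996941.
1 − cos²(π/127) = sin²(π/127) ⇒ √(1−ρ_J²) = sin(π/127) = 0.0247344.
So ω* = 2/1.0247344 = 1.9517252 (Young).
and ρ(B_{ω*}) = 1.9517252 − 1 = 0.9517252.
(0.9517252)^m ≤ 10^{−5}  ⇒  m·ln(0.9517252) ≤ −5·ln10  ⇒  m ≥ 232.683  ⇒  m = 233

m = 233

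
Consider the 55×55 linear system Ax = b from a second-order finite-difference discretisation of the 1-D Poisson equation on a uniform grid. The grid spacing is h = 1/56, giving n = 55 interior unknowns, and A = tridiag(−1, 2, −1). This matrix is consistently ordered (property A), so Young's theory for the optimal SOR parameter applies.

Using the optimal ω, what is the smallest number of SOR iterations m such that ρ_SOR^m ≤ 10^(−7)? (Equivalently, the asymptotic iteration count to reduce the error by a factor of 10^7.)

m = 144

B_J for the 55×55 system has eigenvalues cos(kπ/56); ρ_J = cos(π/56) = 0.9984268.
√(1−ρ_J²) = |sin(π/56)| = 0.0560704
Then 2/(1+√(1−ρ_J²)) = 2/(1+0.0560704); ω* = 2/1.0560704 = 1.8938131.
At ω = 1.8938131 every |λ(B_ω)| = ω−1, so ρ_SOR = 0.8938131.
Need (0.8938131)^m ≤ 10^(−7): m ≥ 7·ln10/|ln 0.8938131| = 16.1181/0.112259 = 143.580 ⇒ m = 144.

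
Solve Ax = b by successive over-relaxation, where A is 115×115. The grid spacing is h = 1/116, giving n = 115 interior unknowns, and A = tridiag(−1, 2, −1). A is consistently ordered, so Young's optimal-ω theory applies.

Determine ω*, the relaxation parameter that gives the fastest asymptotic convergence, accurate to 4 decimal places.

B_J for the 115×115 system has eigenvalues cos(kπ/116); ρ_J = cos(π/116) = 0.9996.
√(1 − cos²(π/116)) = sin(π/116) ≈ 0.02708.
[ω*] 2 ÷ (1 + 0.02708) = 2 ÷ 1.02708 = 1.9473.
At ω = 1.9473 every |λ(B_ω)| = ω−1, so ρ_SOR = 0.9473.

ω* = 1.9473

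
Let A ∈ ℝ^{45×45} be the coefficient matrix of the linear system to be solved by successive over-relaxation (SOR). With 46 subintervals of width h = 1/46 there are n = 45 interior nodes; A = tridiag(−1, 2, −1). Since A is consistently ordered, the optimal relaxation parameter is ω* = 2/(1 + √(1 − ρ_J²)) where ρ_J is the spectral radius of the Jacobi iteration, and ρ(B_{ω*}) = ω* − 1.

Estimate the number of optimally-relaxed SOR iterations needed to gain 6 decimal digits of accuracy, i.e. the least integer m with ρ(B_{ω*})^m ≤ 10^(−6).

[ρ_J] n=45: ρ(B_J) = cos(π/(n+1)) = cos(π/46) = 0.9976688.
√(1−ρ_J²) = |sin(π/46)| = 0.0682424
ω* = 2 / (1 + 0.0682424) = 2 / 1.0682424 ≈ 1.8722342.
Hence ρ(B_{ω*}) = 1.8722342 − 1 = 0.8722342.
(0.8722342)^m ≤ 10^{−6}  ⇒  m·ln(0.8722342) ≤ −6·ln10  ⇒  m ≥ 101.067  ⇒  m = 102

m = 102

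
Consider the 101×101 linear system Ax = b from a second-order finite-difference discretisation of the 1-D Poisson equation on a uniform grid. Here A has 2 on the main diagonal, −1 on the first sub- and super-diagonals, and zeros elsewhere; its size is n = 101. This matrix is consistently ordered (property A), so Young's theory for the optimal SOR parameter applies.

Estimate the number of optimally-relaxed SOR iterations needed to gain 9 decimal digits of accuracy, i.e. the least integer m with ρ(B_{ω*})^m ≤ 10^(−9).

½·tridiag(1,0,1) at n=101: λ_k = cos(kπ/102); max |λ| at k=1 ⇒ ρ_J = cos(π/102) ≈ 0.9995257.
√(1 − cos²(π/102)) = sin(π/102) ≈ 0.0307951.
ω* = 2 / (1 + 0.0307951) = 2 / 1.0307951 ≈ 1.9402498.
ρ(B_{ω*}) = ω*−1 = 0.9402498
ρ_SOR^m ≤ 10^(−9) ⇔ m ≥ 9·ln10/(−ln 0.9402498) = 20.7233/0.0616097 = 336.364; m = ⌈336.364⌉ = 337.

m = 337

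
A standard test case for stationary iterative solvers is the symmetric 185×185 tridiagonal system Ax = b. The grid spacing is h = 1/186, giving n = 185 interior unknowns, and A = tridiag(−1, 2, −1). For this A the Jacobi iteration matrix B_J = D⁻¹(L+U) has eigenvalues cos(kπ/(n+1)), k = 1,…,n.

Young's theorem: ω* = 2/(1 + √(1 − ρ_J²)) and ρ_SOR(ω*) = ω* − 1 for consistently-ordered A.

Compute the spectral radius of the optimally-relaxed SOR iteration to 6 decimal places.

With n=185, ρ(Jacobi) = cos(π/186) = 0.999857.
1 − cos²(π/186) = sin²(π/186) ⇒ √(1−ρ_J²) = sin(π/186) = 0.0168895.
ω* = 2 / (1 + 0.0168895) = 2 / 1.0168895 ≈ 1.966782.
[ρ_SOR] ω* − 1 = 0.966782.

ρ_SOR = 0.966782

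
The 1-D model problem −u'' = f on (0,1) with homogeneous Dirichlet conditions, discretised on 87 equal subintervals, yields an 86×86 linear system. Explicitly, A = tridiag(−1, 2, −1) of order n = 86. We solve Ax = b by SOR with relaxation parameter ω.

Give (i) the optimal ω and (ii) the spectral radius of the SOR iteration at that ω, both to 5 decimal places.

With n=86, ρ(Jacobi) = cos(π/87) = 0.99935.
root = sin(π/87) = 0.036102  (since 1−cos² = sin²).
So ω* = 2/1.036102 = 1.93031 (Young).
ρ_SOR = ω* − 1 = 1.93031 − 1 = 0.93031.

ω* = 1.93031, ρ_SOR = 0.93031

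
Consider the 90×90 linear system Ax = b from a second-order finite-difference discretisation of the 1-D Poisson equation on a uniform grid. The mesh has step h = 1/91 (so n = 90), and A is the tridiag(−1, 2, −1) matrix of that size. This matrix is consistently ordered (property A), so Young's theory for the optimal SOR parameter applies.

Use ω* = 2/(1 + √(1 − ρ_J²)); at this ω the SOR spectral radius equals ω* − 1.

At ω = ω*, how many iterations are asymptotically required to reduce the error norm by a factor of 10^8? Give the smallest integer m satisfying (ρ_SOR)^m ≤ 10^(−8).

With n=90, ρ(Jacobi) = cos(π/91) = 0.9994041.
√(1−ρ_J²) = |sin(π/91)| = 0.0345161
ω* = 2/(1 + 0.0345161) = 2/1.0345161 = 1.9332710.
and ρ(B_{ω*}) = 1.9332710 − 1 = 0.9332710.
m ≥ 8·ln10 / (−ln 0.9332710) = 266.736; smallest integer m = 267.

m = 267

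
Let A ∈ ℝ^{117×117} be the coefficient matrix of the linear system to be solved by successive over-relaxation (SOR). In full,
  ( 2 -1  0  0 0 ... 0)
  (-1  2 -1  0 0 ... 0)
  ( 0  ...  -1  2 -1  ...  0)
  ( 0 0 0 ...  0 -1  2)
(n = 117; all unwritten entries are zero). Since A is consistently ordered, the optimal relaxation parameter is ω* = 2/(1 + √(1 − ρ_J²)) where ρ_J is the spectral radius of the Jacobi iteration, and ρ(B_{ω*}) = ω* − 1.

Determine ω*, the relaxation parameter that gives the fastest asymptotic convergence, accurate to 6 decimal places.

B_J for the 117×117 system has eigenvalues cos(kπ/118); ρ_J = cos(π/118) = 0.999646.
1 − cos²(π/118) = sin²(π/118) ⇒ √(1−ρ_J²) = sin(π/118) = 0.0266205.
ω* = 2 / (1 + 0.0266205) = 2 / 1.0266205 ≈ 1.948140.
[ρ_SOR] ω* − 1 = 0.948140.

ω* = 1.948140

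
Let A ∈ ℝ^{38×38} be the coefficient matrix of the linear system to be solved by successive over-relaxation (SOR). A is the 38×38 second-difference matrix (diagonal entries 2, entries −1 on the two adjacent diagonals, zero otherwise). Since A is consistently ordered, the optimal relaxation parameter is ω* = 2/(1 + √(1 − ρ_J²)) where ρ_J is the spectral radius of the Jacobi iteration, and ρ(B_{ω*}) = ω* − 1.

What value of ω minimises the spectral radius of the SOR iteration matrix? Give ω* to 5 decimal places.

½·tridiag(1,0,1) at n=38: λ_k = cos(kπ/39); max |λ| at k=1 ⇒ ρ_J = cos(π/39) ≈ 0.99676.
1 − cos²(π/39) = sin²(π/39) ⇒ √(1−ρ_J²) = sin(π/39) = 0.080467.
ω* = 2 / (1 + 0.080467) = 2 / 1.080467 ≈ 1.85105.
and ρ(B_{ω*}) = 1.85105 − 1 = 0.85105.

ω* = 1.85105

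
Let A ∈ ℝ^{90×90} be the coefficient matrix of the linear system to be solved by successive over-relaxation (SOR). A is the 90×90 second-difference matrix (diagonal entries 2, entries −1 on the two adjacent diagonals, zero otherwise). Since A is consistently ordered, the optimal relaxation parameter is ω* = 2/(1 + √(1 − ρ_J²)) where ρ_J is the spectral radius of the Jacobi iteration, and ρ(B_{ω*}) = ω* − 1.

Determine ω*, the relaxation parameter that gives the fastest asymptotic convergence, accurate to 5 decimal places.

spectrum of D⁻¹(L+U) = {cos(kπ/91) : 1≤k≤90}; ρ_J = cos(π/91) = 0.99940.
√(1 − cos²(π/91)) = sin(π/91) ≈ 0.034516.
So ω* = 2/1.034516 = 1.93327 (Young).
ρ_SOR = ω* − 1 ≈ 0.93327.

ω* = 1.93327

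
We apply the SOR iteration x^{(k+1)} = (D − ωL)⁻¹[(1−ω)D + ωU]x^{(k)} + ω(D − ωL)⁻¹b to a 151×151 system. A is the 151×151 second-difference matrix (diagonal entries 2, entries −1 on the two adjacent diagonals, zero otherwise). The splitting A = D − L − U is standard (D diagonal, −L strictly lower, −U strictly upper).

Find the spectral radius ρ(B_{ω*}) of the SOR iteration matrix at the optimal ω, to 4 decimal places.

With n=151, ρ(Jacobi) = cos(π/152) = 0.9998.
√(1 − cos²(π/152)) = sin(π/152) ≈ 0.02067.
ω* = 2 / (1 + 0.02067) = 2 / 1.02067 ≈ 1.9595.
ρ_SOR = ω* − 1 = 1.9595 − 1 = 0.9595.

ρ_SOR = 0.9595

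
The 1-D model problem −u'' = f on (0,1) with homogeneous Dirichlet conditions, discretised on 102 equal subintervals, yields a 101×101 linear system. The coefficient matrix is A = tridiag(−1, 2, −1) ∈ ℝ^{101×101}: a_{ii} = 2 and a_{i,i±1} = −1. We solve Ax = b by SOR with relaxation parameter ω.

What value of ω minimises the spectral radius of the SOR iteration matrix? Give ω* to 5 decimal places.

spectrum of D⁻¹(L+U) = {cos(kπ/102) : 1≤k≤101}; ρ_J = cos(π/102) = 0.99953.
√(1−ρ_J²) simplifies to sin(π/102) = 0.030795.
So ω* = 2/1.030795 = 1.94025 (Young).
At ω = 1.94025 every |λ(B_ω)| = ω−1, so ρ_SOR = 0.94025.

ω* = 1.94025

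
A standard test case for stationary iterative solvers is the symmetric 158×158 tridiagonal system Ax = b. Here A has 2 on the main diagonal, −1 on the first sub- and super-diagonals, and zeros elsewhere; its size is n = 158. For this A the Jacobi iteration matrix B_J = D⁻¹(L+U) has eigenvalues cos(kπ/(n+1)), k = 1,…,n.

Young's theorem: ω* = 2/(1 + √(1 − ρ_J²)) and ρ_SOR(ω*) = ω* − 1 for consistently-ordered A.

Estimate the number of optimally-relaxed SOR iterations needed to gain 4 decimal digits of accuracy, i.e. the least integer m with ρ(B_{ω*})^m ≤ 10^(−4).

[ρ_J] n=158: ρ(B_J) = cos(π/(n+1)) = cos(π/159) = 0.9998048.
√(1−ρ_J²) simplifies to sin(π/159) = 0.0197572.
Young: ω* = 2/(1+√(1−ρ_J²)) = 2/(1+0.0197572) = 2/1.0197572 = 1.9612512.
ρ_SOR = ω* − 1 ≈ 0.9612512.
Need (0.9612512)^m ≤ 10^(−4): m ≥ 4·ln10/|ln 0.9612512| = 9.21034/0.0395195 = 233.058 ⇒ m = 234.

m = 234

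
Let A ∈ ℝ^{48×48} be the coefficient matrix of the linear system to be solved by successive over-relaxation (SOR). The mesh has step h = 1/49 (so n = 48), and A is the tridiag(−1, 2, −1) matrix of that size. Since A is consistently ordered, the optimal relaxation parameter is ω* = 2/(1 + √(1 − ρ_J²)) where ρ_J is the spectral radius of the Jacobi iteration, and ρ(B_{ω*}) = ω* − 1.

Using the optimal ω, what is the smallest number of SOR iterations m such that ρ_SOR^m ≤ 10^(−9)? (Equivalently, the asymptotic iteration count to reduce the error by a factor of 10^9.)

m = 162

With n=48, ρ(Jacobi) = cos(π/49) = 0.9979454.
√(1 − cos²(π/49)) = sin(π/49) ≈ 0.0640702.
Then 2/(1+√(1−ρ_J²)) = 2/(1+0.0640702); ω* = 2/1.0640702 = 1.8795752.
and ρ(B_{ω*}) = 1.8795752 − 1 = 0.8795752.
ρ_SOR^m ≤ 10^(−9) ⇔ m ≥ 9·ln10/(−ln 0.8795752) = 20.7233/0.128316 = 161.502; m = ⌈161.502⌉ = 162.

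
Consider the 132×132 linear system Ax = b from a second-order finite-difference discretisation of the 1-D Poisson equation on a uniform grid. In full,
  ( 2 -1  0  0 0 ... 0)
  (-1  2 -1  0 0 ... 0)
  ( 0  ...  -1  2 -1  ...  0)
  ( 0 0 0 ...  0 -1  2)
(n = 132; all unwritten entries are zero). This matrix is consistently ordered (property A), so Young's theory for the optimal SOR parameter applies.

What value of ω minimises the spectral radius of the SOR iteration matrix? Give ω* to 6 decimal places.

ω* = 1.953852

½·tridiag(1,0,1) at n=132: λ_k = cos(kπ/133); max |λ| at k=1 ⇒ ρ_J = cos(π/133) ≈ 0.999721.
√(1 − cos²(π/133)) = sin(π/133) ≈ 0.0236188.
So ω* = 2/1.0236188 = 1.953852 (Young).
At ω = 1.953852 every |λ(B_ω)| = ω−1, so ρ_SOR = 0.953852.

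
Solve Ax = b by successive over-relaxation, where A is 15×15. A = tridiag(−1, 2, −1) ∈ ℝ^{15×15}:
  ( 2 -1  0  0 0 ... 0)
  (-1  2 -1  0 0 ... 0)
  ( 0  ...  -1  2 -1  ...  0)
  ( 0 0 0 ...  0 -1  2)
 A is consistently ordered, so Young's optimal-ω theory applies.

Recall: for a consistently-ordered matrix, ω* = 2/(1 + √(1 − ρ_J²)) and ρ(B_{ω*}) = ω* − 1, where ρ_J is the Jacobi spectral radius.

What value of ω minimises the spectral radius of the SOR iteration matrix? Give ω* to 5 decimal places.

n=15: λ(B_J) = 1 − λ(A)/2 = cos(kπ/16); k=1 gives ρ_J = 0.98079.
1 − cos²(π/16) = sin²(π/16) ⇒ √(1−ρ_J²) = sin(π/16) = 0.195090.
Young: ω* = 2/(1+√(1−ρ_J²)) = 2/(1+0.195090) = 2/1.195090 = 1.67351.
At ω = 1.67351 every |λ(B_ω)| = ω−1, so ρ_SOR = 0.67351.

ω* = 1.67351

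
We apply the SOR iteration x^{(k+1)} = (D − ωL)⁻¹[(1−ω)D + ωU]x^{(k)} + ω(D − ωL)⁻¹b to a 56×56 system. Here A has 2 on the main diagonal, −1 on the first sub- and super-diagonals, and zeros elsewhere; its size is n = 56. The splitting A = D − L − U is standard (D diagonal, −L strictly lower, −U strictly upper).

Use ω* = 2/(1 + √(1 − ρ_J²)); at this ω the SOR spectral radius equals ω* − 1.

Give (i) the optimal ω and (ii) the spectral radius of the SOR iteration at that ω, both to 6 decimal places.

ω* = 1.895577, ρ_SOR = 0.895577

spectrum of D⁻¹(L+U) = {cos(kπ/57) : 1≤k≤56}; ρ_J = cos(π/57) = 0.998482.
1 − cos²(π/57) = sin²(π/57) ⇒ √(1−ρ_J²) = sin(π/57) = 0.0550878.
ω* = 2/(1+0.0550878) = 1.895577
ρ_SOR = ω* − 1 = 1.895577 − 1 = 0.895577.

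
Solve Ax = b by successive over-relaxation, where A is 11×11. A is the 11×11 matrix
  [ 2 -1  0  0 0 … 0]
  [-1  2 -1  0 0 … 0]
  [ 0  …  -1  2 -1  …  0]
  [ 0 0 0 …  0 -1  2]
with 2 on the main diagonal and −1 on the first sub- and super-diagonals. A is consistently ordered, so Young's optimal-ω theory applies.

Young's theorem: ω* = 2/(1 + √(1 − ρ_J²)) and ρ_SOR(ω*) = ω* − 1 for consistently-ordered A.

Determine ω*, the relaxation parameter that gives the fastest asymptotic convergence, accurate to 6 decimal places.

With n=11, ρ(Jacobi) = cos(π/12) = 0.965926.
1 − cos²(π/12) = sin²(π/12) ⇒ √(1−ρ_J²) = sin(π/12) = 0.2588190.
So ω* = 2/1.2588190 = 1.588791 (Young).
ρ(B_{ω*}) = ω*−1 = 0.588791

ω* = 1.588791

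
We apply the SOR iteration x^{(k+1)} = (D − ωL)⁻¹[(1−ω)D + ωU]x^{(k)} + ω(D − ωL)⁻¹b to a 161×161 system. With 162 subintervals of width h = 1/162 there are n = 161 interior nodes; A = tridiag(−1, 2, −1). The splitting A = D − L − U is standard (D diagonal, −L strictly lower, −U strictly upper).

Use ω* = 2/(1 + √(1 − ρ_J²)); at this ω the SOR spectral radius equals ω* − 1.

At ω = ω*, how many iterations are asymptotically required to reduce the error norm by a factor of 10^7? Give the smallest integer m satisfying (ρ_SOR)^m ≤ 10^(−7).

m = 416

½·tridiag(1,0,1) at n=161: λ_k = cos(kπ/162); max |λ| at k=1 ⇒ ρ_J = cos(π/162) ≈ 0.9998120.
√(1−ρ_J²) = |sin(π/162)| = 0.0193913
[ω*] 2 ÷ (1 + 0.0193913) = 2 ÷ 1.0193913 = 1.9619551.
[ρ_SOR] ω* − 1 = 0.9619551.
For 7 digits: m = 7·ln10 / (−ln 0.9619551) = 16.1181/0.0387875 = 415.549; round up → m = 416.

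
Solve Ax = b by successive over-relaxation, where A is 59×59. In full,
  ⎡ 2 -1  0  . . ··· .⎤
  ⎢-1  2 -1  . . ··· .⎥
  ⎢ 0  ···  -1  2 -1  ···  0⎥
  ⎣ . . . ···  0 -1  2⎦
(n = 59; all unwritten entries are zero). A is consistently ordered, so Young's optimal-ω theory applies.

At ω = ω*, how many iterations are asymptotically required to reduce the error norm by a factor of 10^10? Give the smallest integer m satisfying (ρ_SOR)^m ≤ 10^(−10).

m = 220

n=59: λ(B_J) = 1 − λ(A)/2 = cos(kπ/60); k=1 gives ρ_J = 0.9986295.
1 − cos²(π/60) = sin²(π/60) ⇒ √(1−ρ_J²) = sin(π/60) = 0.0523360.
ω* = 2/(1 + 0.0523360) = 2/1.0523360 = 1.9005337.
ρ_SOR = ω* − 1 = 1.9005337 − 1 = 0.9005337.
ρ_SOR^m ≤ 10^(−10) ⇔ m ≥ 10·ln10/(−ln 0.9005337) = 23.0259/0.104768 = 219.780; m = ⌈219.780⌉ = 220.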